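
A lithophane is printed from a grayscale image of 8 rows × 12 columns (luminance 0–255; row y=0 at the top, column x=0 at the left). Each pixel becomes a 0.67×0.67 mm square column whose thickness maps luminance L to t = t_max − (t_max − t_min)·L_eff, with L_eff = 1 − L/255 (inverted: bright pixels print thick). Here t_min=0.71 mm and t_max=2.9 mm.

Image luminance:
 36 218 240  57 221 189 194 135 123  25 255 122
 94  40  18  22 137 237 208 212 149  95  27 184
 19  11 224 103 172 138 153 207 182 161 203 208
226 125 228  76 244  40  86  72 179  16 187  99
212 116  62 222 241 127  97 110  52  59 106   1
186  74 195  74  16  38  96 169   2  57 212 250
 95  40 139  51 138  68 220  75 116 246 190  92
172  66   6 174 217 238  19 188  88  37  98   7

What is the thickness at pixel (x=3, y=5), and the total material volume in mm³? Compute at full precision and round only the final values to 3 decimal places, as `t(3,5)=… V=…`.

t(3,5)=1.346 V=77.442

span = t_max - t_min = 2.9 - 0.71 = 2.190
L(3,5) = 74, L_eff = 1 - 74/255 = 0.709804 (inverted)
t(3,5) = 2.9 - 2.190·0.709804 = 1.346
Σt over all 8·12 pixels = 1466383/8500 ≈ 172.5156471
V = pitch²·Σt = 0.67²·1466383/8500 = 77.442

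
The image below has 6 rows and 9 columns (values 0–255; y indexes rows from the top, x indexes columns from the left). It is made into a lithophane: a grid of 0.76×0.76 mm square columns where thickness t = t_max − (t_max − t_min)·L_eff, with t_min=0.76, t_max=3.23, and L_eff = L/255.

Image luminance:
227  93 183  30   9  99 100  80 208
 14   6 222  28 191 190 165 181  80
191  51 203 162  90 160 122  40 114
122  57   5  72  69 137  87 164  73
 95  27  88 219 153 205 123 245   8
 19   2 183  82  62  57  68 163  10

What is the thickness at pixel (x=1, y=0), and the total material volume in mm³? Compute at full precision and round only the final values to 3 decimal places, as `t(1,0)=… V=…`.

t(1,0)=2.329 V=68.105

span = t_max - t_min = 3.23 - 0.76 = 2.470
L(1,0) = 93, L_eff = 93/255 = 0.364706
t(1,0) = 3.23 - 2.470·0.364706 = 2.329
Σt over all 6·9 pixels = 751678/6375 ≈ 117.9102745
V = pitch²·Σt = 0.76²·751678/6375 = 68.105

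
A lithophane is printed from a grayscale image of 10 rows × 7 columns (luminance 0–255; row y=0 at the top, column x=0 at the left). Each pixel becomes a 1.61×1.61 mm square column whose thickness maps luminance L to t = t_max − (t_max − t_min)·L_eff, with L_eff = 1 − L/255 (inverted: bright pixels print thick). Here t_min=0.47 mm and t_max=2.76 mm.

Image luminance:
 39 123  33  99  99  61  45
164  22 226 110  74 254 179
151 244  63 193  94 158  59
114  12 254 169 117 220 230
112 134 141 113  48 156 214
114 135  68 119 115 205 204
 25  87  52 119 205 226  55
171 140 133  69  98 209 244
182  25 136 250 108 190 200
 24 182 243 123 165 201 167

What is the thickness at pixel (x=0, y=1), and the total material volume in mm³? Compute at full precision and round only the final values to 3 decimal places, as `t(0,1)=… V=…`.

span = t_max - t_min = 2.76 - 0.47 = 2.290
L(0,1) = 164, L_eff = 1 - 164/255 = 0.356863 (inverted)
t(0,1) = 2.76 - 2.290·0.356863 = 1.943
Σt over all 10·7 pixels = 1005809/8500 ≈ 118.3304706
V = pitch²·Σt = 1.61²·1005809/8500 = 306.724

t(0,1)=1.943 V=306.724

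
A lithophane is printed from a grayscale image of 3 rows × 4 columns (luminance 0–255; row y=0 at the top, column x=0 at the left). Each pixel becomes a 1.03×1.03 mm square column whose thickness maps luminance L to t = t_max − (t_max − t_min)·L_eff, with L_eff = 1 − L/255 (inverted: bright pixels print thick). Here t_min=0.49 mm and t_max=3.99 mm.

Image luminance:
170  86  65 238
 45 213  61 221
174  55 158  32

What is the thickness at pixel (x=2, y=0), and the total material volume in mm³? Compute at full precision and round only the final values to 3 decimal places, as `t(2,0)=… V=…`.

span = t_max - t_min = 3.99 - 0.49 = 3.500
L(2,0) = 65, L_eff = 1 - 65/255 = 0.745098 (inverted)
t(2,0) = 3.99 - 3.500·0.745098 = 1.382
Σt over all 3·4 pixels = 11354/425 ≈ 26.7152941
V = pitch²·Σt = 1.03²·11354/425 = 28.342

t(2,0)=1.382 V=28.342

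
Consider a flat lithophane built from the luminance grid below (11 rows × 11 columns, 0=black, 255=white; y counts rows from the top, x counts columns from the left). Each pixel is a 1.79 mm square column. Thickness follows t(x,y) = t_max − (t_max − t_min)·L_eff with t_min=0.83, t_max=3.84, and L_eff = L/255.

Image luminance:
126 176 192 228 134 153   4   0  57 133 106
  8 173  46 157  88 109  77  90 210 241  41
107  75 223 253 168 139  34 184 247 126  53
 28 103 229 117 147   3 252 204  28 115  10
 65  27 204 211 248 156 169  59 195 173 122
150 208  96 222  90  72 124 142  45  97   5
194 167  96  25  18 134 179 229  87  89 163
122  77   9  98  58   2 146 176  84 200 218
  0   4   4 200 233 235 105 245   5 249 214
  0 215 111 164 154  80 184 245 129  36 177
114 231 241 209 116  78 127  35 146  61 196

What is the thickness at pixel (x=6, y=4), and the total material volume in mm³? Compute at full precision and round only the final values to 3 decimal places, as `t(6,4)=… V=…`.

t(6,4)=1.845 V=906.764

span = t_max - t_min = 3.84 - 0.83 = 3.010
L(6,4) = 169, L_eff = 169/255 = 0.662745
t(6,4) = 3.84 - 3.010·0.662745 = 1.845
Σt over all 11·11 pixels = 1804133/6375 ≈ 283.0012549
V = pitch²·Σt = 1.79²·1804133/6375 = 906.764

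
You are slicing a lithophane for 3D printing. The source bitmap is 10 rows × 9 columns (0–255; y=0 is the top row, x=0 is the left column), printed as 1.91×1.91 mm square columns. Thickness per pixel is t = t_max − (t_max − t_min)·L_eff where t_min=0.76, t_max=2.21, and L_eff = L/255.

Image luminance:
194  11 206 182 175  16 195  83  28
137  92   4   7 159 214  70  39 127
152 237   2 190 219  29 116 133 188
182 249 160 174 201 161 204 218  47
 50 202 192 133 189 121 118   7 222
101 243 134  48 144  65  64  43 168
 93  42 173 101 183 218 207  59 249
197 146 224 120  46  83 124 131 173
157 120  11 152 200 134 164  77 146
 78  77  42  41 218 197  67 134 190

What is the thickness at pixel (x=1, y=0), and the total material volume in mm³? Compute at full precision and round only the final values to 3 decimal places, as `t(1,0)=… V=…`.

t(1,0)=2.147 V=480.433

span = t_max - t_min = 2.21 - 0.76 = 1.450
L(1,0) = 11, L_eff = 11/255 = 0.043137
t(1,0) = 2.21 - 1.450·0.043137 = 2.147
Σt over all 10·9 pixels = 671639/5100 ≈ 131.6939216
V = pitch²·Σt = 1.91²·671639/5100 = 480.433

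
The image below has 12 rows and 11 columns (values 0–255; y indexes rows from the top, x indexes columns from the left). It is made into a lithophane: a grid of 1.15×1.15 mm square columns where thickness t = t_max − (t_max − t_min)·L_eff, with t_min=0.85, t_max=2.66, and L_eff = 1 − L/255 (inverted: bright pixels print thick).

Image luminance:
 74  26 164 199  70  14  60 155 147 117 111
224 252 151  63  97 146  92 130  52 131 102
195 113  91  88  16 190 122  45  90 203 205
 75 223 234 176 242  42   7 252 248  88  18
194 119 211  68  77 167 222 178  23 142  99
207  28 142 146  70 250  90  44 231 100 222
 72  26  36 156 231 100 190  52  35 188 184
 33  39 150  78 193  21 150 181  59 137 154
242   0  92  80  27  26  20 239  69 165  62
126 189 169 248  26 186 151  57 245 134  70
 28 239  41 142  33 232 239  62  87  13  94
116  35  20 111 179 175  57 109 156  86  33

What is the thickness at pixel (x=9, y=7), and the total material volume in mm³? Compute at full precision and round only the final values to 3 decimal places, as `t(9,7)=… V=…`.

t(9,7)=1.822 V=298.063

span = t_max - t_min = 2.66 - 0.85 = 1.810
L(9,7) = 137, L_eff = 1 - 137/255 = 0.462745 (inverted)
t(9,7) = 2.66 - 1.810·0.462745 = 1.822
Σt over all 12·11 pixels = 383143/1700 ≈ 225.3782353
V = pitch²·Σt = 1.15²·383143/1700 = 298.063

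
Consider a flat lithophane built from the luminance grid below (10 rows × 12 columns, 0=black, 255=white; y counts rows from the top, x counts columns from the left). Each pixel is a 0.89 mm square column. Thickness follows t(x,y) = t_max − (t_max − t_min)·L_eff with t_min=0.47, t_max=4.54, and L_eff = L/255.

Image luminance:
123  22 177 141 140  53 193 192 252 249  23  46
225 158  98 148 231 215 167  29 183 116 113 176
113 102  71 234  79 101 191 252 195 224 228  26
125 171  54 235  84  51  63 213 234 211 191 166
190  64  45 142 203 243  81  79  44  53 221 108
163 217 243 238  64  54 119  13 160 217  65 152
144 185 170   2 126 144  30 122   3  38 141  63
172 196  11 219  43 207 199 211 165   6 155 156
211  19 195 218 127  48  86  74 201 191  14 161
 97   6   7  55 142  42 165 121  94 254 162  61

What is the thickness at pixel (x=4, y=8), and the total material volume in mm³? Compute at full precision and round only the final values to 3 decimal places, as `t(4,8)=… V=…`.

span = t_max - t_min = 4.54 - 0.47 = 4.070
L(4,8) = 127, L_eff = 127/255 = 0.498039
t(4,8) = 4.54 - 4.070·0.498039 = 2.513
Σt over all 10·12 pixels = 2470851/8500 ≈ 290.6883529
V = pitch²·Σt = 0.89²·2470851/8500 = 230.254

t(4,8)=2.513 V=230.254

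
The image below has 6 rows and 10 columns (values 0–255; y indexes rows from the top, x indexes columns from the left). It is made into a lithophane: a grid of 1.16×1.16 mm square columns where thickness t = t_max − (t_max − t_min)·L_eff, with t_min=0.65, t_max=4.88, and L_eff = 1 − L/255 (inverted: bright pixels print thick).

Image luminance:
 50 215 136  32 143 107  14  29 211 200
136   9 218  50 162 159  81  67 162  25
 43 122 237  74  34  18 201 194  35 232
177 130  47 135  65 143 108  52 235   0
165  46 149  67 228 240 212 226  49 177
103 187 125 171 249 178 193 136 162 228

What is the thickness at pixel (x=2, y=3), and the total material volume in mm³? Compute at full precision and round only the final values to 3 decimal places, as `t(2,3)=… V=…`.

span = t_max - t_min = 4.88 - 0.65 = 4.230
L(2,3) = 47, L_eff = 1 - 47/255 = 0.815686 (inverted)
t(2,3) = 4.88 - 4.230·0.815686 = 1.430
Σt over all 6·10 pixels = 1428339/8500 ≈ 168.0398824
V = pitch²·Σt = 1.16²·1428339/8500 = 226.114

t(2,3)=1.430 V=226.114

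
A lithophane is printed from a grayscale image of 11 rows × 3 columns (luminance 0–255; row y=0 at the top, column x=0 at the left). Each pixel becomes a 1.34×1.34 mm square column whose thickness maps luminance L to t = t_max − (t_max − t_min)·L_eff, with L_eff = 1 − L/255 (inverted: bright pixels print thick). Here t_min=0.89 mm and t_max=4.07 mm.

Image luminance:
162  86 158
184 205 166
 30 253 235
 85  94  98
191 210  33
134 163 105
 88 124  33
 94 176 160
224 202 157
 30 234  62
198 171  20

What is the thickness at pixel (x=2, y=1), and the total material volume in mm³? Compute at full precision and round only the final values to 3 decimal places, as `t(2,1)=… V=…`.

span = t_max - t_min = 4.07 - 0.89 = 3.180
L(2,1) = 166, L_eff = 1 - 166/255 = 0.349020 (inverted)
t(2,1) = 4.07 - 3.180·0.349020 = 2.960
Σt over all 11·3 pixels = 146707/1700 ≈ 86.2982353
V = pitch²·Σt = 1.34²·146707/1700 = 154.957

t(2,1)=2.960 V=154.957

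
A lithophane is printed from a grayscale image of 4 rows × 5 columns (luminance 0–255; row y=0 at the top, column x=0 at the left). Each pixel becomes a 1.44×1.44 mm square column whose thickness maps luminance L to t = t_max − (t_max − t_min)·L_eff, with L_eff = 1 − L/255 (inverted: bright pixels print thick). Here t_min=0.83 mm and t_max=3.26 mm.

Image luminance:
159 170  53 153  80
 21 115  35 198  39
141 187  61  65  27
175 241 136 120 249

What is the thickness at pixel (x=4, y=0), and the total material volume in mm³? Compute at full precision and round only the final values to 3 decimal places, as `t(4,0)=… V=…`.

t(4,0)=1.592 V=82.340

span = t_max - t_min = 3.26 - 0.83 = 2.430
L(4,0) = 80, L_eff = 1 - 80/255 = 0.686275 (inverted)
t(4,0) = 3.26 - 2.430·0.686275 = 1.592
Σt over all 4·5 pixels = 13501/340 ≈ 39.7088235
V = pitch²·Σt = 1.44²·13501/340 = 82.340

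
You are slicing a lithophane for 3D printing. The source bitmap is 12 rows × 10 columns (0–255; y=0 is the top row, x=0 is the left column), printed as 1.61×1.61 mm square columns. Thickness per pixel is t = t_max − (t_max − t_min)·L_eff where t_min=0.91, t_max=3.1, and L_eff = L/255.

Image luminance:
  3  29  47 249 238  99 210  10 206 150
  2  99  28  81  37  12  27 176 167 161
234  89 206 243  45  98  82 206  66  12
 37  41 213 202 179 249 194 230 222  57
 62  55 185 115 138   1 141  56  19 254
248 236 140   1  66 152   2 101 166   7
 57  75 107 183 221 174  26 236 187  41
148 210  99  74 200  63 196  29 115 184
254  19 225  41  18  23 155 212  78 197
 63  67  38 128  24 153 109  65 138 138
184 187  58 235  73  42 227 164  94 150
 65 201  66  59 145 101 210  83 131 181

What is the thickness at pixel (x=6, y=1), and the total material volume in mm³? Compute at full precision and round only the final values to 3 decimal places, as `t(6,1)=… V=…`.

span = t_max - t_min = 3.1 - 0.91 = 2.190
L(6,1) = 27, L_eff = 27/255 = 0.105882
t(6,1) = 3.1 - 2.190·0.105882 = 2.868
Σt over all 12·10 pixels = 2102989/8500 ≈ 247.4104706
V = pitch²·Σt = 1.61²·2102989/8500 = 641.313

t(6,1)=2.868 V=641.313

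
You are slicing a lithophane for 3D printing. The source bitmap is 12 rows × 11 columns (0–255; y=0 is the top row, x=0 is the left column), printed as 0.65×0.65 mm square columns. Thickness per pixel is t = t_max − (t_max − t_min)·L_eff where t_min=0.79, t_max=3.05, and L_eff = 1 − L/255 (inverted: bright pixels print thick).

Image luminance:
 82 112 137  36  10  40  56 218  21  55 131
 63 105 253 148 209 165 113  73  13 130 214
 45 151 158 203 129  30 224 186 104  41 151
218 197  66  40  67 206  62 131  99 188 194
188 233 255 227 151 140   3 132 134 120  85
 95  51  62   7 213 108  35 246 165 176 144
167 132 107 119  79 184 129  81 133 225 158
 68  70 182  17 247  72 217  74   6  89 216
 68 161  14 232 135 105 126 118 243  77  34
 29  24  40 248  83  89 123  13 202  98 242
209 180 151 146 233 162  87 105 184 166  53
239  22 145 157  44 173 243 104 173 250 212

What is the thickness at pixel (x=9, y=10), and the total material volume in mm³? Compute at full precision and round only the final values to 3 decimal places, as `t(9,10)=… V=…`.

span = t_max - t_min = 3.05 - 0.79 = 2.260
L(9,10) = 166, L_eff = 1 - 166/255 = 0.349020 (inverted)
t(9,10) = 3.05 - 2.260·0.349020 = 2.261
Σt over all 12·11 pixels = 1622912/6375 ≈ 254.5744314
V = pitch²·Σt = 0.65²·1622912/6375 = 107.558

t(9,10)=2.261 V=107.558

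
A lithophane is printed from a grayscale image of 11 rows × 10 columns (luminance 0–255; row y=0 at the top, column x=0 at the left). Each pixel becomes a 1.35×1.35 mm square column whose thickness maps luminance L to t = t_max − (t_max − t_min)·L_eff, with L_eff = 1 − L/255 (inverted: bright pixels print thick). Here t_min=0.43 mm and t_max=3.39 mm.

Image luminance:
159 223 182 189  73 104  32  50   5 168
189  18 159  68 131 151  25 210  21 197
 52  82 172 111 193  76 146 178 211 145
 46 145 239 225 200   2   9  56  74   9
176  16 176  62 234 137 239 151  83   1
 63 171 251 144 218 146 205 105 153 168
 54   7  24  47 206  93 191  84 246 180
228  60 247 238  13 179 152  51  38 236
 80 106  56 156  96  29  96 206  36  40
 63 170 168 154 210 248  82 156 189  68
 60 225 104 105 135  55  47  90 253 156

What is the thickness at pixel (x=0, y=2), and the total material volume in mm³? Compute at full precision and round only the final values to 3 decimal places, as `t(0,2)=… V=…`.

span = t_max - t_min = 3.39 - 0.43 = 2.960
L(0,2) = 52, L_eff = 1 - 52/255 = 0.796078 (inverted)
t(0,2) = 3.39 - 2.960·0.796078 = 1.034
Σt over all 11·10 pixels = 2650951/12750 ≈ 207.9177255
V = pitch²·Σt = 1.35²·2650951/12750 = 378.930

t(0,2)=1.034 V=378.930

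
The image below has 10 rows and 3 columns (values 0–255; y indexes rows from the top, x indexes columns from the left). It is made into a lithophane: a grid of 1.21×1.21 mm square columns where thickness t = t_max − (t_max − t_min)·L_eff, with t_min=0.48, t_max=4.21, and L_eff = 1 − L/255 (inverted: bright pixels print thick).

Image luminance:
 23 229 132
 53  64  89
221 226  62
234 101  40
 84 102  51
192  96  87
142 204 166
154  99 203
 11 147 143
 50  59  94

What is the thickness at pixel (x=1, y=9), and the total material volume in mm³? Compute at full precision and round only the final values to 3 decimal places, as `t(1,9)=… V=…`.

t(1,9)=1.343 V=97.281

span = t_max - t_min = 4.21 - 0.48 = 3.730
L(1,9) = 59, L_eff = 1 - 59/255 = 0.768627 (inverted)
t(1,9) = 4.21 - 3.730·0.768627 = 1.343
Σt over all 10·3 pixels = 282389/4250 ≈ 66.4444706
V = pitch²·Σt = 1.21²·282389/4250 = 97.281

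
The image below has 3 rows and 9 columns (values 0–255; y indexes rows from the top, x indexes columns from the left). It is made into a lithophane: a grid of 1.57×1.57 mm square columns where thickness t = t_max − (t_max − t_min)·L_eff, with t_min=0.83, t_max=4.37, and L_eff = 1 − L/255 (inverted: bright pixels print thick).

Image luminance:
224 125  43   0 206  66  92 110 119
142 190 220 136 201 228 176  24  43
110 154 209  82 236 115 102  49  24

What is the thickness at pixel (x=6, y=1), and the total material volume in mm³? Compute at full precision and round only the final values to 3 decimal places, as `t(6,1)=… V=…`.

t(6,1)=3.273 V=172.471

span = t_max - t_min = 4.37 - 0.83 = 3.540
L(6,1) = 176, L_eff = 1 - 176/255 = 0.309804 (inverted)
t(6,1) = 4.37 - 3.540·0.309804 = 3.273
Σt over all 3·9 pixels = 594753/8500 ≈ 69.9709412
V = pitch²·Σt = 1.57²·594753/8500 = 172.471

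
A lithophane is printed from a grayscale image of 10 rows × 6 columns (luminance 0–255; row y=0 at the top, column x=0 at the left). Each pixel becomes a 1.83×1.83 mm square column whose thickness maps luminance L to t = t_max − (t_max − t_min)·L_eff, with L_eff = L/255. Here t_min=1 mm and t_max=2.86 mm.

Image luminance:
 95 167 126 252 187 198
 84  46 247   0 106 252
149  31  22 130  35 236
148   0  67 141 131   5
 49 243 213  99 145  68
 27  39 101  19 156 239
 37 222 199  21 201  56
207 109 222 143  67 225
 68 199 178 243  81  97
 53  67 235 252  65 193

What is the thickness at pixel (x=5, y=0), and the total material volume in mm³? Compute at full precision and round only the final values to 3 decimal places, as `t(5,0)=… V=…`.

span = t_max - t_min = 2.86 - 1 = 1.860
L(5,0) = 198, L_eff = 198/255 = 0.776471
t(5,0) = 2.86 - 1.860·0.776471 = 1.416
Σt over all 10·6 pixels = 490817/4250 ≈ 115.4863529
V = pitch²·Σt = 1.83²·490817/4250 = 386.752

t(5,0)=1.416 V=386.752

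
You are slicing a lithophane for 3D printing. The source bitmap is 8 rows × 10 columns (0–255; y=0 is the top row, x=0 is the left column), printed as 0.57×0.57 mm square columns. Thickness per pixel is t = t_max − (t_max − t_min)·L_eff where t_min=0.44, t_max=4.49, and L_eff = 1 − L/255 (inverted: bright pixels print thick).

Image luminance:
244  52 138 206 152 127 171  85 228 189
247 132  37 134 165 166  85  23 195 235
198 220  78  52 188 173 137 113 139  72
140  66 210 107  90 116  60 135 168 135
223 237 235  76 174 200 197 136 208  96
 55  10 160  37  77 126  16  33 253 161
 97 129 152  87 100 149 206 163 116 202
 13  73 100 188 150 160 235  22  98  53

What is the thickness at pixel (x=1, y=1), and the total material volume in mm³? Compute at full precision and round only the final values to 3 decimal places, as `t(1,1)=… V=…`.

span = t_max - t_min = 4.49 - 0.44 = 4.050
L(1,1) = 132, L_eff = 1 - 132/255 = 0.482353 (inverted)
t(1,1) = 4.49 - 4.050·0.482353 = 2.536
Σt over all 8·10 pixels = 351737/1700 ≈ 206.9041176
V = pitch²·Σt = 0.57²·351737/1700 = 67.223

t(1,1)=2.536 V=67.223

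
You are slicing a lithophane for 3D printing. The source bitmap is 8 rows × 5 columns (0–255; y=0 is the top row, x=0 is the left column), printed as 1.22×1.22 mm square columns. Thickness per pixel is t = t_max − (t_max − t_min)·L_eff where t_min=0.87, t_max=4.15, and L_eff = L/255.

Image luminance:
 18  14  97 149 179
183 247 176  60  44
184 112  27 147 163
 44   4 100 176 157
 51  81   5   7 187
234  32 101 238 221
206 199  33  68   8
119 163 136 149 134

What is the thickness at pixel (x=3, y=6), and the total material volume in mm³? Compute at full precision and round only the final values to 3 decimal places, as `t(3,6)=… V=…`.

t(3,6)=3.275 V=157.993

span = t_max - t_min = 4.15 - 0.87 = 3.280
L(3,6) = 68, L_eff = 68/255 = 0.266667
t(3,6) = 4.15 - 3.280·0.266667 = 3.275
Σt over all 8·5 pixels = 225568/2125 ≈ 106.1496471
V = pitch²·Σt = 1.22²·225568/2125 = 157.993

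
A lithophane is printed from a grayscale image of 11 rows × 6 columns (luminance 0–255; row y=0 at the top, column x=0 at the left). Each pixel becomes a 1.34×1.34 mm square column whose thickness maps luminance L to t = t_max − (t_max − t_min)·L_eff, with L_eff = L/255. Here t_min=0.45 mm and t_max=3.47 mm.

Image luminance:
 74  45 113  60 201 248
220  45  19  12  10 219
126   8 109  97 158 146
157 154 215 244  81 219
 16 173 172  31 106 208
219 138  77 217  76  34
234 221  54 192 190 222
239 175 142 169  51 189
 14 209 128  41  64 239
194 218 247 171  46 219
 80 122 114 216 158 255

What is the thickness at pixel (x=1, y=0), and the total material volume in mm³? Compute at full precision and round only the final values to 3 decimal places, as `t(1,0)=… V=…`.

t(1,0)=2.937 V=214.309

span = t_max - t_min = 3.47 - 0.45 = 3.020
L(1,0) = 45, L_eff = 45/255 = 0.176471
t(1,0) = 3.47 - 3.020·0.176471 = 2.937
Σt over all 11·6 pixels = 304349/2550 ≈ 119.3525490
V = pitch²·Σt = 1.34²·304349/2550 = 214.309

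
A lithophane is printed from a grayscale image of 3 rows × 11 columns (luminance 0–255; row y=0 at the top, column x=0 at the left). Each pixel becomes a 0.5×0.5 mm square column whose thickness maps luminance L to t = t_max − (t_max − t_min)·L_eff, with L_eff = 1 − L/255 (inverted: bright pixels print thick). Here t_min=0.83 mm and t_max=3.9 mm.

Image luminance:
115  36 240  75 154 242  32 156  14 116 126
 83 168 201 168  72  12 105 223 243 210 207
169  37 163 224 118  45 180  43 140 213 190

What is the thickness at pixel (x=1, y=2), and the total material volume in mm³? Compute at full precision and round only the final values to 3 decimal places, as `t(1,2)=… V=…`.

span = t_max - t_min = 3.9 - 0.83 = 3.070
L(1,2) = 37, L_eff = 1 - 37/255 = 0.854902 (inverted)
t(1,2) = 3.9 - 3.070·0.854902 = 1.275
Σt over all 3·11 pixels = 417217/5100 ≈ 81.8072549
V = pitch²·Σt = 0.5²·417217/5100 = 20.452

t(1,2)=1.275 V=20.452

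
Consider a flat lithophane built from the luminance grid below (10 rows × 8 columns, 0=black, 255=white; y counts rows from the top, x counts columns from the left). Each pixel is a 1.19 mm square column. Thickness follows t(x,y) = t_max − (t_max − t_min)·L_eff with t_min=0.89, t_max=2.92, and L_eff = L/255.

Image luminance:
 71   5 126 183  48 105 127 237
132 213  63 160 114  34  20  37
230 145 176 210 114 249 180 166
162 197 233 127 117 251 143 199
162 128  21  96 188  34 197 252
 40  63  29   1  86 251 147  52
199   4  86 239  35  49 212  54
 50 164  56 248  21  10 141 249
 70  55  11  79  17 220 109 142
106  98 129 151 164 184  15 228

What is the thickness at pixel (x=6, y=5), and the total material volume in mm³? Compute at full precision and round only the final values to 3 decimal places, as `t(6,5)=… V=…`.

t(6,5)=1.750 V=219.015

span = t_max - t_min = 2.92 - 0.89 = 2.030
L(6,5) = 147, L_eff = 147/255 = 0.576471
t(6,5) = 2.92 - 2.030·0.576471 = 1.750
Σt over all 10·8 pixels = 985963/6375 ≈ 154.6608627
V = pitch²·Σt = 1.19²·985963/6375 = 219.015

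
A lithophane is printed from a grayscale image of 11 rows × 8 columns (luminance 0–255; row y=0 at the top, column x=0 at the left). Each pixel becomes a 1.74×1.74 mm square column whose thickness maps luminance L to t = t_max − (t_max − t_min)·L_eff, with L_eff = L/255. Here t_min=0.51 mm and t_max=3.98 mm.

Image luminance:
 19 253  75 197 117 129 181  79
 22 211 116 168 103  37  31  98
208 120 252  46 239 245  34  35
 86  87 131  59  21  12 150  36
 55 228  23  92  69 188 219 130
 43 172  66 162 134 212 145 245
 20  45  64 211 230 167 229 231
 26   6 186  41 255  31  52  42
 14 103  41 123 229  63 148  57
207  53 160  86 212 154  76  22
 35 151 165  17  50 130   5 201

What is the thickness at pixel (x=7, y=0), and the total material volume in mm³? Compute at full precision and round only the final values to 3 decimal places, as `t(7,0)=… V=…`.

span = t_max - t_min = 3.98 - 0.51 = 3.470
L(7,0) = 79, L_eff = 79/255 = 0.309804
t(7,0) = 3.98 - 3.470·0.309804 = 2.905
Σt over all 11·8 pixels = 2710087/12750 ≈ 212.5558431
V = pitch²·Σt = 1.74²·2710087/12750 = 643.534

t(7,0)=2.905 V=643.534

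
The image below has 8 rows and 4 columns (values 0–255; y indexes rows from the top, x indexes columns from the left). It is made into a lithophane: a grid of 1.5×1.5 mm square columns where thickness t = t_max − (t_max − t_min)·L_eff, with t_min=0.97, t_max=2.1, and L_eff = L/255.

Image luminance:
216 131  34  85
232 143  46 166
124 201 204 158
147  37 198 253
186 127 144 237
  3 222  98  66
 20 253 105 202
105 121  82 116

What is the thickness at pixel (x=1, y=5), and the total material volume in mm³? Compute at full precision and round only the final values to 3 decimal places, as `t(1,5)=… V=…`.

t(1,5)=1.116 V=106.711

span = t_max - t_min = 2.1 - 0.97 = 1.130
L(1,5) = 222, L_eff = 222/255 = 0.870588
t(1,5) = 2.1 - 1.130·0.870588 = 1.116
Σt over all 8·4 pixels = 604697/12750 ≈ 47.4272157
V = pitch²·Σt = 1.5²·604697/12750 = 106.711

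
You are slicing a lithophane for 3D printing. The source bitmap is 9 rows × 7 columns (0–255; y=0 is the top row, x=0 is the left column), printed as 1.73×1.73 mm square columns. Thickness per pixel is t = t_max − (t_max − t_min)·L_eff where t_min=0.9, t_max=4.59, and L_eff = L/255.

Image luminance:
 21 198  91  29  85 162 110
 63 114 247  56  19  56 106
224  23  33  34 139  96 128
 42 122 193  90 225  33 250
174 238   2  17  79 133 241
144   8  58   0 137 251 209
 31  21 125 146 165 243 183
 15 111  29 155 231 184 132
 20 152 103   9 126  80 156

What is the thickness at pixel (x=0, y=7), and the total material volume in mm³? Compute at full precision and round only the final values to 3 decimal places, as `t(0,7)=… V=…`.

span = t_max - t_min = 4.59 - 0.9 = 3.690
L(0,7) = 15, L_eff = 15/255 = 0.058824
t(0,7) = 4.59 - 3.690·0.058824 = 4.373
Σt over all 9·7 pixels = 792507/4250 ≈ 186.4722353
V = pitch²·Σt = 1.73²·792507/4250 = 558.093

t(0,7)=4.373 V=558.093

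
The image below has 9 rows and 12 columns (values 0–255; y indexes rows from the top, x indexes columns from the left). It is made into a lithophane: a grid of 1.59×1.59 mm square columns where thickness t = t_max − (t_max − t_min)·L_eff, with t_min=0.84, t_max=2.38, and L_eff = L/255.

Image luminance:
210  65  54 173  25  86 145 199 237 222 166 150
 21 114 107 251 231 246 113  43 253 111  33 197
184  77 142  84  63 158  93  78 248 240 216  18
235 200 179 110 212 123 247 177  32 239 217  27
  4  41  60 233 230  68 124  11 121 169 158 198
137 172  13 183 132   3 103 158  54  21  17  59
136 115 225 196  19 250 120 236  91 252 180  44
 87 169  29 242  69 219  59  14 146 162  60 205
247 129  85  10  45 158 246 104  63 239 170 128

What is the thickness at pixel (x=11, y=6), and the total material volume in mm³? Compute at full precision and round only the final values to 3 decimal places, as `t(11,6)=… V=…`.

span = t_max - t_min = 2.38 - 0.84 = 1.540
L(11,6) = 44, L_eff = 44/255 = 0.172549
t(11,6) = 2.38 - 1.540·0.172549 = 2.114
Σt over all 9·12 pixels = 721049/4250 ≈ 169.6585882
V = pitch²·Σt = 1.59²·721049/4250 = 428.914

t(11,6)=2.114 V=428.914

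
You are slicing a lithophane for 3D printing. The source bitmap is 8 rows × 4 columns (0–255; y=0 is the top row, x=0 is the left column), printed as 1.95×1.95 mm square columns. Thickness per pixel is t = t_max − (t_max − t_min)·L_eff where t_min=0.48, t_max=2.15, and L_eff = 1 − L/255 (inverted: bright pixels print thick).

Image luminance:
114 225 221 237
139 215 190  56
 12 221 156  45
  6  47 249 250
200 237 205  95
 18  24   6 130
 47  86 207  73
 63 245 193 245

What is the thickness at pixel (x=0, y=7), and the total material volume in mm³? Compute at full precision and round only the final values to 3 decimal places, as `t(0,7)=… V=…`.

t(0,7)=0.893 V=169.397

span = t_max - t_min = 2.15 - 0.48 = 1.670
L(0,7) = 63, L_eff = 1 - 63/255 = 0.752941 (inverted)
t(0,7) = 2.15 - 1.670·0.752941 = 0.893
Σt over all 8·4 pixels = 1135999/25500 ≈ 44.5489804
V = pitch²·Σt = 1.95²·1135999/25500 = 169.397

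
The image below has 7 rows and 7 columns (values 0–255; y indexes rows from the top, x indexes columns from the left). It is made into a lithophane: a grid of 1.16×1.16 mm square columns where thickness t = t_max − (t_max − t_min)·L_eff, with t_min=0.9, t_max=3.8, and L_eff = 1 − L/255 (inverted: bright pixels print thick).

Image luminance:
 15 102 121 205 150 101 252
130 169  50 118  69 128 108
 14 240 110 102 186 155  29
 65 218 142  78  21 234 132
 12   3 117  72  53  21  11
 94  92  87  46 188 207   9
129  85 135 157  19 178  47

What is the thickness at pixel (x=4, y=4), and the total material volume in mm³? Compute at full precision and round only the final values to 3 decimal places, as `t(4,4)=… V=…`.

t(4,4)=1.503 V=139.008

span = t_max - t_min = 3.8 - 0.9 = 2.900
L(4,4) = 53, L_eff = 1 - 53/255 = 0.792157 (inverted)
t(4,4) = 3.8 - 2.900·0.792157 = 1.503
Σt over all 7·7 pixels = 263429/2550 ≈ 103.3054902
V = pitch²·Σt = 1.16²·263429/2550 = 139.008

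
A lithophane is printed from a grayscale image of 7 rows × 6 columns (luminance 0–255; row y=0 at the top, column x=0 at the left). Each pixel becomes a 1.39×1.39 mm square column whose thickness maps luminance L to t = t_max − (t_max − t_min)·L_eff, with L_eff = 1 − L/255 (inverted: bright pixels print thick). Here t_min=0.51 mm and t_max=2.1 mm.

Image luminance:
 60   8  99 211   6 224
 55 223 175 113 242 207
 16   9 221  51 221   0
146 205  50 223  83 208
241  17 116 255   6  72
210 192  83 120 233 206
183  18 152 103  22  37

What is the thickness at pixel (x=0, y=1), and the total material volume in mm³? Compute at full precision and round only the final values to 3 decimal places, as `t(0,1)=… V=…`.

t(0,1)=0.853 V=105.501

span = t_max - t_min = 2.1 - 0.51 = 1.590
L(0,1) = 55, L_eff = 1 - 55/255 = 0.784314 (inverted)
t(0,1) = 2.1 - 1.590·0.784314 = 0.853
Σt over all 7·6 pixels = 116034/2125 ≈ 54.6042353
V = pitch²·Σt = 1.39²·116034/2125 = 105.501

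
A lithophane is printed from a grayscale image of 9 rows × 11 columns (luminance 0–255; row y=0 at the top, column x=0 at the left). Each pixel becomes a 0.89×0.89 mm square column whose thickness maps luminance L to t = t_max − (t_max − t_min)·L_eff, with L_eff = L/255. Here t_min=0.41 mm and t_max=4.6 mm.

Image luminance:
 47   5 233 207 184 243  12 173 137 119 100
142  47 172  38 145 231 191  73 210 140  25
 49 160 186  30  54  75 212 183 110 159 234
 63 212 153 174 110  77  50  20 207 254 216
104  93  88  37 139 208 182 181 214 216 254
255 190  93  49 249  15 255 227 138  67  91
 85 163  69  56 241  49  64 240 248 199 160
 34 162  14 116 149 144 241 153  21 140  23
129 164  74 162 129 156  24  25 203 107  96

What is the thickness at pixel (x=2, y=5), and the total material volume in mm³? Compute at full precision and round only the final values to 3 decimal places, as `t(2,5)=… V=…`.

span = t_max - t_min = 4.6 - 0.41 = 4.190
L(2,5) = 93, L_eff = 93/255 = 0.364706
t(2,5) = 4.6 - 4.190·0.364706 = 3.072
Σt over all 9·11 pixels = 6062207/25500 ≈ 237.7336078
V = pitch²·Σt = 0.89²·6062207/25500 = 188.309

t(2,5)=3.072 V=188.309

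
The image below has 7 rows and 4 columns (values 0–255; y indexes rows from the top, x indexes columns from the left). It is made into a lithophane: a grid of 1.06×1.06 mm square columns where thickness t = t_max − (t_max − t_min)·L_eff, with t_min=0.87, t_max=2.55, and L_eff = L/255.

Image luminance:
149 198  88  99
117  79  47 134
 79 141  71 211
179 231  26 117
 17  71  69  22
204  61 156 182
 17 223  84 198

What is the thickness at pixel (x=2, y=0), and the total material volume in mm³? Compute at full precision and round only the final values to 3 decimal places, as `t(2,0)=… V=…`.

t(2,0)=1.970 V=56.019

span = t_max - t_min = 2.55 - 0.87 = 1.680
L(2,0) = 88, L_eff = 88/255 = 0.345098
t(2,0) = 2.55 - 1.680·0.345098 = 1.970
Σt over all 7·4 pixels = 21189/425 ≈ 49.8564706
V = pitch²·Σt = 1.06²·21189/425 = 56.019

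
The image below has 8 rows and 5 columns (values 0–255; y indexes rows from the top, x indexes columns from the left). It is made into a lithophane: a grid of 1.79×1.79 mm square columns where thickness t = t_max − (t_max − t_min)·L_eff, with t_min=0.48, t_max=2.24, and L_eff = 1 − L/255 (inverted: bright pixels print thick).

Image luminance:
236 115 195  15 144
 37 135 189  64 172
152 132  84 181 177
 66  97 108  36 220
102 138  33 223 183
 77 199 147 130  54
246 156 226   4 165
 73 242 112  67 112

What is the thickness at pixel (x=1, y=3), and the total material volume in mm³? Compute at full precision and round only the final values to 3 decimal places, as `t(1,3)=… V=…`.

t(1,3)=1.149 V=177.488

span = t_max - t_min = 2.24 - 0.48 = 1.760
L(1,3) = 97, L_eff = 1 - 97/255 = 0.619608 (inverted)
t(1,3) = 2.24 - 1.760·0.619608 = 1.149
Σt over all 8·5 pixels = 117712/2125 ≈ 55.3938824
V = pitch²·Σt = 1.79²·117712/2125 = 177.488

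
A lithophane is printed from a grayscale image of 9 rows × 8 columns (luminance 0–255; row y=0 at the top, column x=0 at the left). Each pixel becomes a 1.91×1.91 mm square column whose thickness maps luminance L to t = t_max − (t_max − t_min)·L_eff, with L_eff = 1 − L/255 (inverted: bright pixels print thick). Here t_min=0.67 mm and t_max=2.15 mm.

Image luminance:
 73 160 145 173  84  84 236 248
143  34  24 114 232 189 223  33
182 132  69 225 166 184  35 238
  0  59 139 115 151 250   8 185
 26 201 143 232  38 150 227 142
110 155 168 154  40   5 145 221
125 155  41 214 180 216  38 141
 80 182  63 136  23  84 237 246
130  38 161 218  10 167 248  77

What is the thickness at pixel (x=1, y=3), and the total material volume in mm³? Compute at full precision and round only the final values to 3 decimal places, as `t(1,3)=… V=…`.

span = t_max - t_min = 2.15 - 0.67 = 1.480
L(1,3) = 59, L_eff = 1 - 59/255 = 0.768627 (inverted)
t(1,3) = 2.15 - 1.480·0.768627 = 1.012
Σt over all 9·8 pixels = 133286/1275 ≈ 104.5380392
V = pitch²·Σt = 1.91²·133286/1275 = 381.365

t(1,3)=1.012 V=381.365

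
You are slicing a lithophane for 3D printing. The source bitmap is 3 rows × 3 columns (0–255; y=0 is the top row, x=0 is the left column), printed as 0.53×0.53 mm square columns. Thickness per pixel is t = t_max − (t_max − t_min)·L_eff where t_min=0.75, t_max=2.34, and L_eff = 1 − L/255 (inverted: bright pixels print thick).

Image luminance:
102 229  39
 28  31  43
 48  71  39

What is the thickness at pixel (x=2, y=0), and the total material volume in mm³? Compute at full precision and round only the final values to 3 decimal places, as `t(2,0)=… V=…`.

span = t_max - t_min = 2.34 - 0.75 = 1.590
L(2,0) = 39, L_eff = 1 - 39/255 = 0.847059 (inverted)
t(2,0) = 2.34 - 1.590·0.847059 = 0.993
Σt over all 3·3 pixels = 18153/1700 ≈ 10.6782353
V = pitch²·Σt = 0.53²·18153/1700 = 3.000

t(2,0)=0.993 V=3.000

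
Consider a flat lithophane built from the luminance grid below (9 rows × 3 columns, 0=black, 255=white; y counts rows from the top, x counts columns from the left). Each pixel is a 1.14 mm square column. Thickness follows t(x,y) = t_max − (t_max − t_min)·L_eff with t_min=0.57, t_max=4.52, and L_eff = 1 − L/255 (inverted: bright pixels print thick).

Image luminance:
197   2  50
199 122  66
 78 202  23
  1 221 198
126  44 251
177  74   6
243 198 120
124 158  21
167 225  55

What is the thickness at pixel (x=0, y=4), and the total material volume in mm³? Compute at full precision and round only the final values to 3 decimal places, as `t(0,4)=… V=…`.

t(0,4)=2.522 V=87.400

span = t_max - t_min = 4.52 - 0.57 = 3.950
L(0,4) = 126, L_eff = 1 - 126/255 = 0.505882 (inverted)
t(0,4) = 4.52 - 3.950·0.505882 = 2.522
Σt over all 9·3 pixels = 114327/1700 ≈ 67.2511765
V = pitch²·Σt = 1.14²·114327/1700 = 87.400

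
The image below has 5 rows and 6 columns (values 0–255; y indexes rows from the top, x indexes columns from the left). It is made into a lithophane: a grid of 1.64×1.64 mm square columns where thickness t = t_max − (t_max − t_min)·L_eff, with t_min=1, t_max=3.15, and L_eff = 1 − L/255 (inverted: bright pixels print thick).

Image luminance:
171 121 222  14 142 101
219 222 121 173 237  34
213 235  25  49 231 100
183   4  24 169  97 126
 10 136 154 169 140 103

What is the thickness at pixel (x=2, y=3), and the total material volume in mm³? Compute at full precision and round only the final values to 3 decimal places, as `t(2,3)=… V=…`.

span = t_max - t_min = 3.15 - 1 = 2.150
L(2,3) = 24, L_eff = 1 - 24/255 = 0.905882 (inverted)
t(2,3) = 3.15 - 2.150·0.905882 = 1.202
Σt over all 5·6 pixels = 21509/340 ≈ 63.2617647
V = pitch²·Σt = 1.64²·21509/340 = 170.149

t(2,3)=1.202 V=170.149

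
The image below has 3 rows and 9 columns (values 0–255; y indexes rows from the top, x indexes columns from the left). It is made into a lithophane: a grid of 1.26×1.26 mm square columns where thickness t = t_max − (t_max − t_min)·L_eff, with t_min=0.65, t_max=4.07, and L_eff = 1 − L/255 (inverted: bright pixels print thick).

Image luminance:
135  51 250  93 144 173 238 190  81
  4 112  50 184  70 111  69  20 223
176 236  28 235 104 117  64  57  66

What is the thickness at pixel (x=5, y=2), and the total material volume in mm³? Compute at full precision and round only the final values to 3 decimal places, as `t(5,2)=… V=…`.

t(5,2)=2.219 V=97.723

span = t_max - t_min = 4.07 - 0.65 = 3.420
L(5,2) = 117, L_eff = 1 - 117/255 = 0.541176 (inverted)
t(5,2) = 4.07 - 3.420·0.541176 = 2.219
Σt over all 3·9 pixels = 61.554
V = pitch²·Σt = 1.26²·61.554 = 97.723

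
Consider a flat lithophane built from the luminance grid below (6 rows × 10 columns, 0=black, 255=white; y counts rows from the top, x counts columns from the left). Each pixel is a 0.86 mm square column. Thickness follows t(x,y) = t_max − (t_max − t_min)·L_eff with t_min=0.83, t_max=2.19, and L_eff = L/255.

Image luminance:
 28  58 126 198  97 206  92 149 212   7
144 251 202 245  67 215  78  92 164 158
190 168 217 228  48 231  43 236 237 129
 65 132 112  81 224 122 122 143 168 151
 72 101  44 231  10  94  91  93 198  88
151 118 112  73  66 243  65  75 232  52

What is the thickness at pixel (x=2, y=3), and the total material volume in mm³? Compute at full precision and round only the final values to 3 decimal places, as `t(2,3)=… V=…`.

t(2,3)=1.593 V=65.450

span = t_max - t_min = 2.19 - 0.83 = 1.360
L(2,3) = 112, L_eff = 112/255 = 0.439216
t(2,3) = 2.19 - 1.360·0.439216 = 1.593
Σt over all 6·10 pixels = 6637/75 ≈ 88.4933333
V = pitch²·Σt = 0.86²·6637/75 = 65.450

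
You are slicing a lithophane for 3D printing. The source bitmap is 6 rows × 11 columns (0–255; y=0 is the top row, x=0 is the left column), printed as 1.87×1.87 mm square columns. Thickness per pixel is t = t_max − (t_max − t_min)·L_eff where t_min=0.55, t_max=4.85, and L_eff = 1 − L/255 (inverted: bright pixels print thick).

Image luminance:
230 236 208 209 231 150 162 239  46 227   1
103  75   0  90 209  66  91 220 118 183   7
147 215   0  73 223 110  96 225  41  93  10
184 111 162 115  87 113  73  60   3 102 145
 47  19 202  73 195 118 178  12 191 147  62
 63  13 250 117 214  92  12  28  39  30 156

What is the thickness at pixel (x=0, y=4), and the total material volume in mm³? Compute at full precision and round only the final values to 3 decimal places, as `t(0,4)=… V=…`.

t(0,4)=1.343 V=583.757

span = t_max - t_min = 4.85 - 0.55 = 4.300
L(0,4) = 47, L_eff = 1 - 47/255 = 0.815686 (inverted)
t(0,4) = 4.85 - 4.300·0.815686 = 1.343
Σt over all 6·11 pixels = 212843/1275 ≈ 166.9356863
V = pitch²·Σt = 1.87²·212843/1275 = 583.757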